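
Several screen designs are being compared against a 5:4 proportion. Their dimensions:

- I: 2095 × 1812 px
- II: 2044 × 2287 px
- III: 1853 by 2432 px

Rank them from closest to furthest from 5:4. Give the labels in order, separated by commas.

III, I, II

Ratios: I = 2095 / 1812 ≈ 1.156; II = 2287 / 2044 ≈ 1.119; III = 2432 / 1853 ≈ 1.312.
|Δ from 1.250|: I 0.094; II 0.131; III 0.062.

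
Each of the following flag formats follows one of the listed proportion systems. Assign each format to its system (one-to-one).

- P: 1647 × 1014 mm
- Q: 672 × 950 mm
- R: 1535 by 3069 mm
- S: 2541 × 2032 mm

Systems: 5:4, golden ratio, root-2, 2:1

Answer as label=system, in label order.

P=golden ratio, Q=root-2, R=2:1, S=5:4

Ratios: P ≈ 1.624; Q ≈ 1.414; R ≈ 1.999; S ≈ 1.250.
Targets: 5:4 ≈ 1.250; golden ratio ≈ 1.618; root-2 ≈ 1.414; 2:1 ≈ 2.000.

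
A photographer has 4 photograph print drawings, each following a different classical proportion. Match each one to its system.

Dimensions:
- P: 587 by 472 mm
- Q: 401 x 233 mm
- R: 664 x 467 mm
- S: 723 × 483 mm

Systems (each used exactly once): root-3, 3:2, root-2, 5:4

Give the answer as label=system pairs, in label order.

Ratios: P ≈ 1.244; Q ≈ 1.721; R ≈ 1.422; S ≈ 1.497.
Targets: root-3 ≈ 1.732; 3:2 ≈ 1.500; root-2 ≈ 1.414; 5:4 ≈ 1.250.

P=5:4, Q=root-3, R=root-2, S=3:2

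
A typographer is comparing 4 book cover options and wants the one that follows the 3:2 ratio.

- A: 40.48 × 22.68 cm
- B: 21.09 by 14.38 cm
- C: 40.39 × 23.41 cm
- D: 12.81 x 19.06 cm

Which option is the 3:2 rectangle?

D

Ratios (long/short): A ≈ 1.785; B ≈ 1.467; C ≈ 1.725; D ≈ 1.488.
3:2 ≈ 1.500; option D is nearest (Δ 0.012).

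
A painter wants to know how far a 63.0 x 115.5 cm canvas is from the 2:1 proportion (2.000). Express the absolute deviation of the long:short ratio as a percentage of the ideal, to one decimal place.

8.3%

Ratio = 115.5 / 63.0 ≈ 1.8333.
Ideal 2:1 = 2.0000. |1.8333 − 2.0000| / 2.0000 ≈ 8.34% → 8.3%.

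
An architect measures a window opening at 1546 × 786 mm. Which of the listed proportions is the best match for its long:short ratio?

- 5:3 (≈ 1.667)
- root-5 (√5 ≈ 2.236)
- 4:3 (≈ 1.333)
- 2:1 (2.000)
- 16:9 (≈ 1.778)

2:1

1546/786 ≈ 1.967. Nearest candidates are 2:1 (2.000, off by 0.033) and 16:9 (1.778, off by 0.189).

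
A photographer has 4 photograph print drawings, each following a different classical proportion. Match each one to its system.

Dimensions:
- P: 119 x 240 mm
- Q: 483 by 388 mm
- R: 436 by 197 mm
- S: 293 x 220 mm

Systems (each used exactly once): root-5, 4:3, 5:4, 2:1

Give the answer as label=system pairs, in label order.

P=2:1, Q=5:4, R=root-5, S=4:3

Ratios: P ≈ 2.017; Q ≈ 1.245; R ≈ 2.213; S ≈ 1.332.
Targets: root-5 ≈ 2.236; 4:3 ≈ 1.333; 5:4 ≈ 1.250; 2:1 ≈ 2.000.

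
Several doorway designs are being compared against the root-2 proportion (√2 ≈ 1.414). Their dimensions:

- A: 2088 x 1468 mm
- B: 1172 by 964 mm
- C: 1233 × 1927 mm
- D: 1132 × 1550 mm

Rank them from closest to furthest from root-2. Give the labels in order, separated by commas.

Ratios: A = 2088 / 1468 ≈ 1.422; B = 1172 / 964 ≈ 1.216; C = 1927 / 1233 ≈ 1.563; D = 1550 / 1132 ≈ 1.369.
|Δ from 1.414|: A 0.008; B 0.198; C 0.149; D 0.045.

A, D, C, B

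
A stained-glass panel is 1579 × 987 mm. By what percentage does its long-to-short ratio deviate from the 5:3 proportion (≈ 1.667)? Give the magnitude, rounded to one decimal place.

4.0%

Ratio = 1579 / 987 ≈ 1.5998.
Ideal 5:3 ≈ 1.6667. |1.5998 − 1.6667| / 1.6667 ≈ 4.01% → 4.0%.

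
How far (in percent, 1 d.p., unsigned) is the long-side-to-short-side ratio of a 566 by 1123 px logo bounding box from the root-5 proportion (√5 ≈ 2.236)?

11.3%

Ratio = 1123 / 566 ≈ 1.9841.
Ideal root-5 ≈ 2.2361. |1.9841 − 2.2361| / 2.2361 ≈ 11.27% → 11.3%.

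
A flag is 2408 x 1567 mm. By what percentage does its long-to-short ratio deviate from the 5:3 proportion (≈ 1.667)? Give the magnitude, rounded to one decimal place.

Ratio = 2408 / 1567 ≈ 1.5367.
Ideal 5:3 ≈ 1.6667. |1.5367 − 1.6667| / 1.6667 ≈ 7.80% → 7.8%.

7.8%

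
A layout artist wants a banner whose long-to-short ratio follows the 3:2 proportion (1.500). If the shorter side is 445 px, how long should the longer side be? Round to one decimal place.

667.5 px

3:2 = 1.50000.
Longer side = 445 × 1.50000 ≈ 667.500 → 667.5 px.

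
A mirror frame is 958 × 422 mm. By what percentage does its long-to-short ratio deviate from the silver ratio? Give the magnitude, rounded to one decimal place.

6.0%

Ratio = 958 / 422 ≈ 2.2701.
Ideal silver ratio ≈ 2.4142. |2.2701 − 2.4142| / 2.4142 ≈ 5.97% → 6.0%.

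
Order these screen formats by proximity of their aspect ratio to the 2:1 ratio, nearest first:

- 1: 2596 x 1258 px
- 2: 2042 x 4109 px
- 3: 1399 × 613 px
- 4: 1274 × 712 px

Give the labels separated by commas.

2, 1, 4, 3

Ratios: 1 = 2596 / 1258 ≈ 2.064; 2 = 4109 / 2042 ≈ 2.012; 3 = 1399 / 613 ≈ 2.282; 4 = 1274 / 712 ≈ 1.789.
|Δ from 2.000|: 1 0.064; 2 0.012; 3 0.282; 4 0.211.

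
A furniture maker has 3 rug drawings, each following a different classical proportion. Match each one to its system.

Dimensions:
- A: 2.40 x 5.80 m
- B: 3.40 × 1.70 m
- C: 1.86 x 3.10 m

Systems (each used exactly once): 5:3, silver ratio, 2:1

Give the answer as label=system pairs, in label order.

A=silver ratio, B=2:1, C=5:3

Ratios: A ≈ 2.417; B ≈ 2.000; C ≈ 1.667.
Targets: 5:3 ≈ 1.667; silver ratio ≈ 2.414; 2:1 ≈ 2.000.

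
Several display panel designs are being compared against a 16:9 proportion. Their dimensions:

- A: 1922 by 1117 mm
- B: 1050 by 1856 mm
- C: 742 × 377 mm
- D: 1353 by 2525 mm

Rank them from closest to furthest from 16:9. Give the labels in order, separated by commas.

A: 1922/1117 ≈ 1.721 → |1.721 − 1.778| = 0.057
B: 1856/1050 ≈ 1.768 → |1.768 − 1.778| = 0.010
C: 742/377 ≈ 1.968 → |1.968 − 1.778| = 0.190
D: 2525/1353 ≈ 1.866 → |1.866 − 1.778| = 0.088

B, A, D, C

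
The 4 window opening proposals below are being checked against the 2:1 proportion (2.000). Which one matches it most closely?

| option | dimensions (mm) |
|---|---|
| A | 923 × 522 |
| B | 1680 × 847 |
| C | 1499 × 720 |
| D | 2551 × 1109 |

B

Target 2:1 ≈ 2.000.
A: 1.768 (Δ0.232)  B: 1.983 (Δ0.017)  C: 2.082 (Δ0.082)  D: 2.300 (Δ0.300)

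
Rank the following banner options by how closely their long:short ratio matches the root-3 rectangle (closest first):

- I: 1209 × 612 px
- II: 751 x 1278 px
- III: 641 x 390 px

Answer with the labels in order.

I: 1209/612 ≈ 1.975 → |1.975 − 1.732| = 0.243
II: 1278/751 ≈ 1.702 → |1.702 − 1.732| = 0.030
III: 641/390 ≈ 1.644 → |1.644 − 1.732| = 0.088

II, III, I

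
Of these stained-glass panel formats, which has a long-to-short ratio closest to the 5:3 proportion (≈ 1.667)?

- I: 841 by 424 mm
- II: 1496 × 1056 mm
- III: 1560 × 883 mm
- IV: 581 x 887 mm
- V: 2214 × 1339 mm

Ratios (long/short): I ≈ 1.983; II ≈ 1.417; III ≈ 1.767; IV ≈ 1.527; V ≈ 1.653.
5:3 ≈ 1.667; option V is nearest (Δ 0.014).

V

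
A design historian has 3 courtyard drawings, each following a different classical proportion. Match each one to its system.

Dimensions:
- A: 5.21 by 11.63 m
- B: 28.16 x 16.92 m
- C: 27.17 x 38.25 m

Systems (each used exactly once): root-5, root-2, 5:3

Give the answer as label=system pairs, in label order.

A=root-5, B=5:3, C=root-2

Ratios: A ≈ 2.232; B ≈ 1.664; C ≈ 1.408.
Targets: root-5 ≈ 2.236; root-2 ≈ 1.414; 5:3 ≈ 1.667.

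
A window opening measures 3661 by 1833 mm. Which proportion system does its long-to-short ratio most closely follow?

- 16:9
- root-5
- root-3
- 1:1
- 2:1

3661/1833 ≈ 1.997. Nearest candidates are 2:1 (2.000, off by 0.003) and 16:9 (1.778, off by 0.219).

2:1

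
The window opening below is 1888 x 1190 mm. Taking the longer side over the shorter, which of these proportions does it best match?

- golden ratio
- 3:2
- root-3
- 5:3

golden ratio

Ratio = 1888 / 1190 ≈ 1.587.
Distances: golden ratio 1.618 (Δ 0.031); 3:2 1.500 (Δ 0.087); root-3 1.732 (Δ 0.145); 5:3 1.667 (Δ 0.080).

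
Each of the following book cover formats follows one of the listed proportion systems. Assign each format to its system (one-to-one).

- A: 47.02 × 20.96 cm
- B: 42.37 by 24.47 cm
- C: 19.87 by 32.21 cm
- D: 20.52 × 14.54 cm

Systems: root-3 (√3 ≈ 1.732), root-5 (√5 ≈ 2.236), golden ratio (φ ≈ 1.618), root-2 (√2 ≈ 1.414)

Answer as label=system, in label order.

A=root-5, B=root-3, C=golden ratio, D=root-2

Ratios: A ≈ 2.243; B ≈ 1.732; C ≈ 1.621; D ≈ 1.411.
Targets: root-3 ≈ 1.732; root-5 ≈ 2.236; golden ratio ≈ 1.618; root-2 ≈ 1.414.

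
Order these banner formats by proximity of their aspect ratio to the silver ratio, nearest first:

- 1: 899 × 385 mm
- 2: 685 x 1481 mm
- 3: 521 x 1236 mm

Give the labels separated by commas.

3, 1, 2

1: 899/385 ≈ 2.335 → |2.335 − 2.414| = 0.079
2: 1481/685 ≈ 2.162 → |2.162 − 2.414| = 0.252
3: 1236/521 ≈ 2.372 → |2.372 − 2.414| = 0.042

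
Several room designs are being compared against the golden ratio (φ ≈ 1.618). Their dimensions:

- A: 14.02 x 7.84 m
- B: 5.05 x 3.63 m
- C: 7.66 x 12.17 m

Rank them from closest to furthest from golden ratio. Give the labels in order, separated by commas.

A: 14.02/7.84 ≈ 1.788 → |1.788 − 1.618| = 0.170
B: 5.05/3.63 ≈ 1.391 → |1.391 − 1.618| = 0.227
C: 12.17/7.66 ≈ 1.589 → |1.589 − 1.618| = 0.029

C, A, B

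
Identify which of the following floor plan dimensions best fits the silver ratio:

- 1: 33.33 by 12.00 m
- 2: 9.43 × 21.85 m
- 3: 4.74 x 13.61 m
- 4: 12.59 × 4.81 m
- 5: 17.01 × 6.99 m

Target silver ratio ≈ 2.414.
1: 2.777 (Δ0.363)  2: 2.317 (Δ0.097)  3: 2.871 (Δ0.457)  4: 2.617 (Δ0.203)  5: 2.433 (Δ0.019)

5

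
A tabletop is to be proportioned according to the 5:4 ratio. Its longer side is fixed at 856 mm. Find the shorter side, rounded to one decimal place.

5:4 = 1.25000.
Shorter side = 856 ÷ 1.25000 ≈ 684.800 → 684.8 mm.

684.8 mm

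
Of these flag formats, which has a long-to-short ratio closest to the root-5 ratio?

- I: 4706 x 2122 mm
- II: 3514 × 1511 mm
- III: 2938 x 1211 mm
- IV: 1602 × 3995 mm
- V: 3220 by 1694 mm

Ratios (long/short): I ≈ 2.218; II ≈ 2.326; III ≈ 2.426; IV ≈ 2.494; V ≈ 1.901.
root-5 ≈ 2.236; option I is nearest (Δ 0.018).

I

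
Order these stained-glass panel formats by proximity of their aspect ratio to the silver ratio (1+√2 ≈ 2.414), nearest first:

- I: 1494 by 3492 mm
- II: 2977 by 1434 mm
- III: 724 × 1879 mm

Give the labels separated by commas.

I: 3492/1494 ≈ 2.337 → |2.337 − 2.414| = 0.077
II: 2977/1434 ≈ 2.076 → |2.076 − 2.414| = 0.338
III: 1879/724 ≈ 2.595 → |2.595 − 2.414| = 0.181

I, III, II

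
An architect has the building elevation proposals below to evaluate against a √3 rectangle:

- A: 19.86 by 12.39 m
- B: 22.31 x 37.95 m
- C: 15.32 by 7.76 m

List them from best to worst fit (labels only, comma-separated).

B, A, C

Ratios: A = 19.86 / 12.39 ≈ 1.603; B = 37.95 / 22.31 ≈ 1.701; C = 15.32 / 7.76 ≈ 1.974.
|Δ from 1.732|: A 0.129; B 0.031; C 0.242.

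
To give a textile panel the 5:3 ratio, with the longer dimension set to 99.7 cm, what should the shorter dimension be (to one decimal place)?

5:3 ≈ 1.66667.
Shorter side = 99.7 ÷ 1.66667 ≈ 59.820 → 59.8 cm.

59.8 cm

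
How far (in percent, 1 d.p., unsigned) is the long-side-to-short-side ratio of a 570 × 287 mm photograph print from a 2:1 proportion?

Ratio = 570 / 287 ≈ 1.9861.
Ideal 2:1 = 2.0000. |1.9861 − 2.0000| / 2.0000 ≈ 0.70% → 0.7%.

0.7%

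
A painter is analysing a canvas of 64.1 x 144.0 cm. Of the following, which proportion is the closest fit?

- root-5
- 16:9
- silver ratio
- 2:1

144.0/64.1 ≈ 2.246. Nearest candidates are root-5 (2.236, off by 0.010) and silver ratio (2.414, off by 0.168).

root-5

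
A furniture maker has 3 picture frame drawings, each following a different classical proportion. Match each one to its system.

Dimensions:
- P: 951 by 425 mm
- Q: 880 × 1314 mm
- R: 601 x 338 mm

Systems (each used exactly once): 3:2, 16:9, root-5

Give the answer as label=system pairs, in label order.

P=root-5, Q=3:2, R=16:9

P = 951/425 ≈ 2.238 → root-5 (2.236)
Q = 1314/880 ≈ 1.493 → 3:2 (1.500)
R = 601/338 ≈ 1.778 → 16:9 (1.778)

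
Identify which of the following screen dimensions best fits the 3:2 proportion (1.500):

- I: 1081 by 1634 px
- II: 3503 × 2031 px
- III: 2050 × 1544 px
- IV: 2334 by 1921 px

Target 3:2 ≈ 1.500.
I: 1.512 (Δ0.012)  II: 1.725 (Δ0.225)  III: 1.328 (Δ0.172)  IV: 1.215 (Δ0.285)

I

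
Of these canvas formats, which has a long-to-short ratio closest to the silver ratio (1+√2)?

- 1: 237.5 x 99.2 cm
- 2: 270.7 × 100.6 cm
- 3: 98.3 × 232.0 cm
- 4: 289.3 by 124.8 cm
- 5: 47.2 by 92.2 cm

1

Target silver ratio ≈ 2.414.
1: 2.394 (Δ0.020)  2: 2.691 (Δ0.277)  3: 2.360 (Δ0.054)  4: 2.318 (Δ0.096)  5: 1.953 (Δ0.461)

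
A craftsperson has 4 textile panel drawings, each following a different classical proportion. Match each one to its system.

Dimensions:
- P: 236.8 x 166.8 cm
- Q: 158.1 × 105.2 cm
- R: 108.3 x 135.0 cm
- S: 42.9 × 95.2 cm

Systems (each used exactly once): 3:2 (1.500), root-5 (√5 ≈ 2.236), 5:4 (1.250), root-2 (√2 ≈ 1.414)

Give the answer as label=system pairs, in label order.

P=root-2, Q=3:2, R=5:4, S=root-5

Ratios: P ≈ 1.420; Q ≈ 1.503; R ≈ 1.247; S ≈ 2.219.
Targets: 3:2 ≈ 1.500; root-5 ≈ 2.236; 5:4 ≈ 1.250; root-2 ≈ 1.414.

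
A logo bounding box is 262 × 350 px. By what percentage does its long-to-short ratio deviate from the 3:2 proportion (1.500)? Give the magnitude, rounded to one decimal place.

Ratio = 350 / 262 ≈ 1.3359.
Ideal 3:2 = 1.5000. |1.3359 − 1.5000| / 1.5000 ≈ 10.94% → 10.9%.

10.9%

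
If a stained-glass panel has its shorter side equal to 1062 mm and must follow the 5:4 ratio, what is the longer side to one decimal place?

1327.5 mm

5:4 = 1.25000.
Longer side = 1062 × 1.25000 ≈ 1327.500 → 1327.5 mm.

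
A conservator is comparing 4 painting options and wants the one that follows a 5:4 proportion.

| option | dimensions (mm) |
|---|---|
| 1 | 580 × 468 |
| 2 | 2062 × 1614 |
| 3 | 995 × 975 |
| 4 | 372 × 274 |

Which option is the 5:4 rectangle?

1

Target 5:4 ≈ 1.250.
1: 1.239 (Δ0.011)  2: 1.278 (Δ0.028)  3: 1.021 (Δ0.229)  4: 1.358 (Δ0.108)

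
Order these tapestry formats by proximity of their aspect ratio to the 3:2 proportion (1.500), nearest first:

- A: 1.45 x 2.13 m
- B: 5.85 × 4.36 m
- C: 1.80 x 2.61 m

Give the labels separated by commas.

A, C, B

Ratios: A = 2.13 / 1.45 ≈ 1.469; B = 5.85 / 4.36 ≈ 1.342; C = 2.61 / 1.80 ≈ 1.450.
|Δ from 1.500|: A 0.031; B 0.158; C 0.050.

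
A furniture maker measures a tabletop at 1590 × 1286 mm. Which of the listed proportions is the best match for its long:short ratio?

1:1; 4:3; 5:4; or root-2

5:4

Ratio = 1590 / 1286 ≈ 1.236.
Distances: 1:1 1.000 (Δ 0.236); 4:3 1.333 (Δ 0.097); 5:4 1.250 (Δ 0.014); root-2 1.414 (Δ 0.178).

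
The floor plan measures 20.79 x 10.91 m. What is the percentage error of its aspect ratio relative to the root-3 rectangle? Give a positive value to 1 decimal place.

Ratio = 20.79 / 10.91 ≈ 1.9056.
Ideal root-3 ≈ 1.7321. |1.9056 − 1.7321| / 1.7321 ≈ 10.02% → 10.0%.

10.0%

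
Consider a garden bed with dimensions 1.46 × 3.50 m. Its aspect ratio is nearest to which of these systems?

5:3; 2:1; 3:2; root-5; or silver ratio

silver ratio

Ratio = 3.50 / 1.46 ≈ 2.397.
Distances: 5:3 1.667 (Δ 0.730); 2:1 2.000 (Δ 0.397); 3:2 1.500 (Δ 0.897); root-5 2.236 (Δ 0.161); silver ratio 2.414 (Δ 0.017).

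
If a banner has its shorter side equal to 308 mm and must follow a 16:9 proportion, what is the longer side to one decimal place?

547.6 mm

16:9 ≈ 1.77778.
Longer side = 308 × 1.77778 ≈ 547.556 → 547.6 mm.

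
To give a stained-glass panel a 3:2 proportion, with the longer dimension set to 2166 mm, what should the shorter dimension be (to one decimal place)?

1444.0 mm

3:2 = 1.50000.
Shorter side = 2166 ÷ 1.50000 ≈ 1444.000 → 1444.0 mm.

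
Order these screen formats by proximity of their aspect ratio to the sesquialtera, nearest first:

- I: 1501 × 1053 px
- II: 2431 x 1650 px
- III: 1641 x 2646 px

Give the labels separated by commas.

I: 1501/1053 ≈ 1.425 → |1.425 − 1.500| = 0.075
II: 2431/1650 ≈ 1.473 → |1.473 − 1.500| = 0.027
III: 2646/1641 ≈ 1.612 → |1.612 − 1.500| = 0.112

II, I, III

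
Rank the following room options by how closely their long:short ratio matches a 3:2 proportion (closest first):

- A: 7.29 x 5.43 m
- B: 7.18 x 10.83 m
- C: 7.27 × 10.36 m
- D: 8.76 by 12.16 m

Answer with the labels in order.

A: 7.29/5.43 ≈ 1.343 → |1.343 − 1.500| = 0.157
B: 10.83/7.18 ≈ 1.508 → |1.508 − 1.500| = 0.008
C: 10.36/7.27 ≈ 1.425 → |1.425 − 1.500| = 0.075
D: 12.16/8.76 ≈ 1.388 → |1.388 − 1.500| = 0.112

B, C, D, A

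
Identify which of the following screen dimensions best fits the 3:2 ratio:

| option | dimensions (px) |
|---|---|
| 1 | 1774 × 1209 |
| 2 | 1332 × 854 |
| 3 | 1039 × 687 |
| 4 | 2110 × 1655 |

3

Target 3:2 ≈ 1.500.
1: 1.467 (Δ0.033)  2: 1.560 (Δ0.060)  3: 1.512 (Δ0.012)  4: 1.275 (Δ0.225)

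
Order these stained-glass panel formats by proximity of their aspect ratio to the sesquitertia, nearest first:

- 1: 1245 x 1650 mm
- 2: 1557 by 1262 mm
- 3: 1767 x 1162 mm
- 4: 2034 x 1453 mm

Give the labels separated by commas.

1, 4, 2, 3

Ratios: 1 = 1650 / 1245 ≈ 1.325; 2 = 1557 / 1262 ≈ 1.234; 3 = 1767 / 1162 ≈ 1.521; 4 = 2034 / 1453 ≈ 1.400.
|Δ from 1.333|: 1 0.008; 2 0.099; 3 0.188; 4 0.067.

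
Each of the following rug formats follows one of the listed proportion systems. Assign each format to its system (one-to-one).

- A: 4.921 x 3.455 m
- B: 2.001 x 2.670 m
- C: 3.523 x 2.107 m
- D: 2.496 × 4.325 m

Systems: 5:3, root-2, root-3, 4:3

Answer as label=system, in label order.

A = 4.921/3.455 ≈ 1.424 → root-2 (1.414)
B = 2.670/2.001 ≈ 1.334 → 4:3 (1.333)
C = 3.523/2.107 ≈ 1.672 → 5:3 (1.667)
D = 4.325/2.496 ≈ 1.733 → root-3 (1.732)

A=root-2, B=4:3, C=5:3, D=root-3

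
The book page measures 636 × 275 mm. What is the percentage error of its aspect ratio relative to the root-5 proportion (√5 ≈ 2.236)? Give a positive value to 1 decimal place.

3.4%

Ratio = 636 / 275 ≈ 2.3127.
Ideal root-5 ≈ 2.2361. |2.3127 − 2.2361| / 2.2361 ≈ 3.43% → 3.4%.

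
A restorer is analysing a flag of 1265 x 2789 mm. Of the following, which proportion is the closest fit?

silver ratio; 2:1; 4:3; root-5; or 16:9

Ratio = 2789 / 1265 ≈ 2.205.
Distances: silver ratio 2.414 (Δ 0.209); 2:1 2.000 (Δ 0.205); 4:3 1.333 (Δ 0.872); root-5 2.236 (Δ 0.031); 16:9 1.778 (Δ 0.427).

root-5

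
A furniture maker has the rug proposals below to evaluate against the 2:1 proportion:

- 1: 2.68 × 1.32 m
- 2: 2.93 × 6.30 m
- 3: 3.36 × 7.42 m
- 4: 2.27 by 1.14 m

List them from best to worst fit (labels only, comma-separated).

4, 1, 2, 3

Ratios: 1 = 2.68 / 1.32 ≈ 2.030; 2 = 6.30 / 2.93 ≈ 2.150; 3 = 7.42 / 3.36 ≈ 2.208; 4 = 2.27 / 1.14 ≈ 1.991.
|Δ from 2.000|: 1 0.030; 2 0.150; 3 0.208; 4 0.009.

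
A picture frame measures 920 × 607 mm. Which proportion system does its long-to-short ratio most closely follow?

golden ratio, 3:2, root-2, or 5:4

Ratio = 920 / 607 ≈ 1.516.
Distances: golden ratio 1.618 (Δ 0.102); 3:2 1.500 (Δ 0.016); root-2 1.414 (Δ 0.102); 5:4 1.250 (Δ 0.266).

3:2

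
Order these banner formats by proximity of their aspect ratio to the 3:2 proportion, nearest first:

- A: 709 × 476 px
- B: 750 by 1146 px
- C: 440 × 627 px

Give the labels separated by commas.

A: 709/476 ≈ 1.489 → |1.489 − 1.500| = 0.011
B: 1146/750 ≈ 1.528 → |1.528 − 1.500| = 0.028
C: 627/440 ≈ 1.425 → |1.425 − 1.500| = 0.075

A, B, C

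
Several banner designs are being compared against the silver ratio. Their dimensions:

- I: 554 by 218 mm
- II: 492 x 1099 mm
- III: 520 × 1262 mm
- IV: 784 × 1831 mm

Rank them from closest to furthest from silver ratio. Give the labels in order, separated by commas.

III, IV, I, II

I: 554/218 ≈ 2.541 → |2.541 − 2.414| = 0.127
II: 1099/492 ≈ 2.234 → |2.234 − 2.414| = 0.180
III: 1262/520 ≈ 2.427 → |2.427 − 2.414| = 0.013
IV: 1831/784 ≈ 2.335 → |2.335 − 2.414| = 0.079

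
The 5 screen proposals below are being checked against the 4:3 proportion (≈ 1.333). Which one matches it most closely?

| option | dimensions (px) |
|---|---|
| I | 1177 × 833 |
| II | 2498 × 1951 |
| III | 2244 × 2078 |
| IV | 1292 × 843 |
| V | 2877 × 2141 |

V

Ratios (long/short): I ≈ 1.413; II ≈ 1.280; III ≈ 1.080; IV ≈ 1.533; V ≈ 1.344.
4:3 ≈ 1.333; option V is nearest (Δ 0.011).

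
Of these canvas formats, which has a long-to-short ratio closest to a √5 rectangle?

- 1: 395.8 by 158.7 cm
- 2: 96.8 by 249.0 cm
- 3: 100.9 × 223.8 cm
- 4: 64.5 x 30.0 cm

3

Target root-5 ≈ 2.236.
1: 2.494 (Δ0.258)  2: 2.572 (Δ0.336)  3: 2.218 (Δ0.018)  4: 2.150 (Δ0.086)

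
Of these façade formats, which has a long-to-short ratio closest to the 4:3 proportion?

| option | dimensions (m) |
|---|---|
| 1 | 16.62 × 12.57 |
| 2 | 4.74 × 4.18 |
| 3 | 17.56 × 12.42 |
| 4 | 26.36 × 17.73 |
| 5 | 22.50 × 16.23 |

Target 4:3 ≈ 1.333.
1: 1.322 (Δ0.011)  2: 1.134 (Δ0.199)  3: 1.414 (Δ0.081)  4: 1.487 (Δ0.154)  5: 1.386 (Δ0.053)

1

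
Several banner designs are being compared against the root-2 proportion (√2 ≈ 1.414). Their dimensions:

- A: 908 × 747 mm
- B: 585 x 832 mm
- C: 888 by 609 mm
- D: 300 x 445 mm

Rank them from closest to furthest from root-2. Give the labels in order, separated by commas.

A: 908/747 ≈ 1.216 → |1.216 − 1.414| = 0.198
B: 832/585 ≈ 1.422 → |1.422 − 1.414| = 0.008
C: 888/609 ≈ 1.458 → |1.458 − 1.414| = 0.044
D: 445/300 ≈ 1.483 → |1.483 − 1.414| = 0.069

B, C, D, A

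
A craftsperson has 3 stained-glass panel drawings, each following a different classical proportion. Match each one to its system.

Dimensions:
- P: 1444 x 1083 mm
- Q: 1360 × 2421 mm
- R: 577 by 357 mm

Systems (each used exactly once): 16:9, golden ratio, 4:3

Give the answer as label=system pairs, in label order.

P = 1444/1083 ≈ 1.333 → 4:3 (1.333)
Q = 2421/1360 ≈ 1.780 → 16:9 (1.778)
R = 577/357 ≈ 1.616 → golden ratio (1.618)

P=4:3, Q=16:9, R=golden ratio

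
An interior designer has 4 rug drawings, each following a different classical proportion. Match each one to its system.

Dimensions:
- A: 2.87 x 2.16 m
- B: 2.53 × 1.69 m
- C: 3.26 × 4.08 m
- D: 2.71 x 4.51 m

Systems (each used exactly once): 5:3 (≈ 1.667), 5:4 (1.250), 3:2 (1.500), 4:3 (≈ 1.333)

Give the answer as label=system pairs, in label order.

A=4:3, B=3:2, C=5:4, D=5:3

A = 2.87/2.16 ≈ 1.329 → 4:3 (1.333)
B = 2.53/1.69 ≈ 1.497 → 3:2 (1.500)
C = 4.08/3.26 ≈ 1.252 → 5:4 (1.250)
D = 4.51/2.71 ≈ 1.664 → 5:3 (1.667)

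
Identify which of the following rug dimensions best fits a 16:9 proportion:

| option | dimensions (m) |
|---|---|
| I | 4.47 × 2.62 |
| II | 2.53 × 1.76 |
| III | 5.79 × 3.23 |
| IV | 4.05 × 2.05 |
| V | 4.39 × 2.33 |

Ratios (long/short): I ≈ 1.706; II ≈ 1.437; III ≈ 1.793; IV ≈ 1.976; V ≈ 1.884.
16:9 ≈ 1.778; option III is nearest (Δ 0.015).

III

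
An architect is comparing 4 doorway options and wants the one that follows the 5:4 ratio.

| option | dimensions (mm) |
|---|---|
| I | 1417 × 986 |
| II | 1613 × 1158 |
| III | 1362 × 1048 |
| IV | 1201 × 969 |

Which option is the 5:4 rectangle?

Ratios (long/short): I ≈ 1.437; II ≈ 1.393; III ≈ 1.300; IV ≈ 1.239.
5:4 ≈ 1.250; option IV is nearest (Δ 0.011).

IV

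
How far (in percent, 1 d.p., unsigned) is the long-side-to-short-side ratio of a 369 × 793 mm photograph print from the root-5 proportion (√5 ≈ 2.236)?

Ratio = 793 / 369 ≈ 2.1491.
Ideal root-5 ≈ 2.2361. |2.1491 − 2.2361| / 2.2361 ≈ 3.89% → 3.9%.

3.9%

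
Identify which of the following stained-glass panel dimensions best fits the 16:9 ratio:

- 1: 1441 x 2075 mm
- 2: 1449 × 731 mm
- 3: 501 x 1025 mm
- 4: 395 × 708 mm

4

Ratios (long/short): 1 ≈ 1.440; 2 ≈ 1.982; 3 ≈ 2.046; 4 ≈ 1.792.
16:9 ≈ 1.778; option 4 is nearest (Δ 0.014).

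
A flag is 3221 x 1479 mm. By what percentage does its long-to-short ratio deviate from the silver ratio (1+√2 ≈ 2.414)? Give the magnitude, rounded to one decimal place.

Ratio = 3221 / 1479 ≈ 2.1778.
Ideal silver ratio ≈ 2.4142. |2.1778 − 2.4142| / 2.4142 ≈ 9.79% → 9.8%.

9.8%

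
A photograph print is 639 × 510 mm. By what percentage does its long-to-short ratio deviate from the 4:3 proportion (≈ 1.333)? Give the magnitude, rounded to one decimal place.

Ratio = 639 / 510 ≈ 1.2529.
Ideal 4:3 ≈ 1.3333. |1.2529 − 1.3333| / 1.3333 ≈ 6.03% → 6.0%.

6.0%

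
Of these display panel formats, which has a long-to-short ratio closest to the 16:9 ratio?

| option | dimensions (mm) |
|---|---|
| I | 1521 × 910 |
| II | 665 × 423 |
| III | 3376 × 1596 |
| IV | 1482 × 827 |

IV

Ratios (long/short): I ≈ 1.671; II ≈ 1.572; III ≈ 2.115; IV ≈ 1.792.
16:9 ≈ 1.778; option IV is nearest (Δ 0.014).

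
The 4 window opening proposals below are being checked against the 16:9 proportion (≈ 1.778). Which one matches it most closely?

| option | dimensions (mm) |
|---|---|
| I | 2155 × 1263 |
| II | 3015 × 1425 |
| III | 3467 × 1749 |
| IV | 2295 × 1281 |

IV

Ratios (long/short): I ≈ 1.706; II ≈ 2.116; III ≈ 1.982; IV ≈ 1.792.
16:9 ≈ 1.778; option IV is nearest (Δ 0.014).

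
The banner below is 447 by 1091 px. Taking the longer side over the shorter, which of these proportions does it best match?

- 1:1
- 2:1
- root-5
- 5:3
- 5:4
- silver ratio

Ratio = 1091 / 447 ≈ 2.441.
Distances: 1:1 1.000 (Δ 1.441); 2:1 2.000 (Δ 0.441); root-5 2.236 (Δ 0.205); 5:3 1.667 (Δ 0.774); 5:4 1.250 (Δ 1.191); silver ratio 2.414 (Δ 0.027).

silver ratio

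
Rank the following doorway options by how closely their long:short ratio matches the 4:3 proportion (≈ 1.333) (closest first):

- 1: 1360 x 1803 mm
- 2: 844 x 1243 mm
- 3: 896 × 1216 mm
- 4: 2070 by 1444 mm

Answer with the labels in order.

1, 3, 4, 2

1: 1803/1360 ≈ 1.326 → |1.326 − 1.333| = 0.007
2: 1243/844 ≈ 1.473 → |1.473 − 1.333| = 0.140
3: 1216/896 ≈ 1.357 → |1.357 − 1.333| = 0.024
4: 2070/1444 ≈ 1.434 → |1.434 − 1.333| = 0.101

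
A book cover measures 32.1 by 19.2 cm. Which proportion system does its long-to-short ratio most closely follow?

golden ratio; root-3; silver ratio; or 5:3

32.1/19.2 ≈ 1.672. Nearest candidates are 5:3 (1.667, off by 0.005) and golden ratio (1.618, off by 0.054).

5:3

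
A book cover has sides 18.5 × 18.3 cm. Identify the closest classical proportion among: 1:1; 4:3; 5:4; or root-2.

18.5/18.3 ≈ 1.011. Nearest candidates are 1:1 (1.000, off by 0.011) and 5:4 (1.250, off by 0.239).

1:1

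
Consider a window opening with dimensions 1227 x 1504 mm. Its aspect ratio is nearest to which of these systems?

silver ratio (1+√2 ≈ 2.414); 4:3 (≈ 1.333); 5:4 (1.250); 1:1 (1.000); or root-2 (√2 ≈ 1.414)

Ratio = 1504 / 1227 ≈ 1.226.
Distances: silver ratio 2.414 (Δ 1.188); 4:3 1.333 (Δ 0.107); 5:4 1.250 (Δ 0.024); 1:1 1.000 (Δ 0.226); root-2 1.414 (Δ 0.188).

5:4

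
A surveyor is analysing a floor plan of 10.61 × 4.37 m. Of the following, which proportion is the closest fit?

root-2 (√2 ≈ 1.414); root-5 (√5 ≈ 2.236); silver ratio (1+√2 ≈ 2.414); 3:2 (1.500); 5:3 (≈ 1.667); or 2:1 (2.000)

silver ratio

Ratio = 10.61 / 4.37 ≈ 2.428.
Distances: root-2 1.414 (Δ 1.014); root-5 2.236 (Δ 0.192); silver ratio 2.414 (Δ 0.014); 3:2 1.500 (Δ 0.928); 5:3 1.667 (Δ 0.761); 2:1 2.000 (Δ 0.428).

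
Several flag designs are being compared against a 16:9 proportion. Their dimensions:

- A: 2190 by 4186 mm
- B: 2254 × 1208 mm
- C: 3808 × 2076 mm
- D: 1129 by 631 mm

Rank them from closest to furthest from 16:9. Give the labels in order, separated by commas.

D, C, B, A

A: 4186/2190 ≈ 1.911 → |1.911 − 1.778| = 0.133
B: 2254/1208 ≈ 1.866 → |1.866 − 1.778| = 0.088
C: 3808/2076 ≈ 1.834 → |1.834 − 1.778| = 0.056
D: 1129/631 ≈ 1.789 → |1.789 − 1.778| = 0.011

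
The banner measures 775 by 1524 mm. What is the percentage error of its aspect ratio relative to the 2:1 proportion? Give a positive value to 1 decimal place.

1.7%

Ratio = 1524 / 775 ≈ 1.9665.
Ideal 2:1 = 2.0000. |1.9665 − 2.0000| / 2.0000 ≈ 1.68% → 1.7%.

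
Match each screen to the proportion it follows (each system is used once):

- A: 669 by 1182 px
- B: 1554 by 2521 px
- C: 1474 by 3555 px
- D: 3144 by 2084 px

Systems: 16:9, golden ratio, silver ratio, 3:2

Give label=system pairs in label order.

A=16:9, B=golden ratio, C=silver ratio, D=3:2

Ratios: A ≈ 1.767; B ≈ 1.622; C ≈ 2.412; D ≈ 1.509.
Targets: 16:9 ≈ 1.778; golden ratio ≈ 1.618; silver ratio ≈ 2.414; 3:2 ≈ 1.500.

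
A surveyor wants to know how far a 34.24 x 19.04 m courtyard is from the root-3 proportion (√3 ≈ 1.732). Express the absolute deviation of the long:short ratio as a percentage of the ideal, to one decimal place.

Ratio = 34.24 / 19.04 ≈ 1.7983.
Ideal root-3 ≈ 1.7321. |1.7983 − 1.7321| / 1.7321 ≈ 3.82% → 3.8%.

3.8%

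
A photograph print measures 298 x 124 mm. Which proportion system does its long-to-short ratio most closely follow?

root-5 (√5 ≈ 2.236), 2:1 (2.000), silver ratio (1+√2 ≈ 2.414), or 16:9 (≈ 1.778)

298/124 ≈ 2.403. Nearest candidates are silver ratio (2.414, off by 0.011) and root-5 (2.236, off by 0.167).

silver ratio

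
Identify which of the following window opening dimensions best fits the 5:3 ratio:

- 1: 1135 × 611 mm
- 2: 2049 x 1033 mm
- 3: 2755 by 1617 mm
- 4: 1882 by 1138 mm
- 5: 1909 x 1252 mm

4

Target 5:3 ≈ 1.667.
1: 1.858 (Δ0.191)  2: 1.984 (Δ0.317)  3: 1.704 (Δ0.037)  4: 1.654 (Δ0.013)  5: 1.525 (Δ0.142)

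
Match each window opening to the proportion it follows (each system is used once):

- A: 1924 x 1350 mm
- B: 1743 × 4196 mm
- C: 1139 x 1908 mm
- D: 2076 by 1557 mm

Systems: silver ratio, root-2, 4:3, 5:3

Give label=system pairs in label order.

A = 1924/1350 ≈ 1.425 → root-2 (1.414)
B = 4196/1743 ≈ 2.407 → silver ratio (2.414)
C = 1908/1139 ≈ 1.675 → 5:3 (1.667)
D = 2076/1557 ≈ 1.333 → 4:3 (1.333)

A=root-2, B=silver ratio, C=5:3, D=4:3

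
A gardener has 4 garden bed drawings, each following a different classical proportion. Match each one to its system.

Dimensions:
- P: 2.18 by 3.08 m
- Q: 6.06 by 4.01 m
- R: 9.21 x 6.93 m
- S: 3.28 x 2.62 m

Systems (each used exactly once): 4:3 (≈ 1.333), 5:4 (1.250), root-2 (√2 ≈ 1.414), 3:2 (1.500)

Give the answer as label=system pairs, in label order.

P=root-2, Q=3:2, R=4:3, S=5:4

P = 3.08/2.18 ≈ 1.413 → root-2 (1.414)
Q = 6.06/4.01 ≈ 1.511 → 3:2 (1.500)
R = 9.21/6.93 ≈ 1.329 → 4:3 (1.333)
S = 3.28/2.62 ≈ 1.252 → 5:4 (1.250)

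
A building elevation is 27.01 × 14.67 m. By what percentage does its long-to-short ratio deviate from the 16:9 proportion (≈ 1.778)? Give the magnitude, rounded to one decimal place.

3.6%

Ratio = 27.01 / 14.67 ≈ 1.8412.
Ideal 16:9 ≈ 1.7778. |1.8412 − 1.7778| / 1.7778 ≈ 3.57% → 3.6%.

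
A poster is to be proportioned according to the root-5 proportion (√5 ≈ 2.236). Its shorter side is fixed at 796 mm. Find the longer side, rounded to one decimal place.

root-5 ≈ 2.23607.
Longer side = 796 × 2.23607 ≈ 1779.912 → 1779.9 mm.

1779.9 mm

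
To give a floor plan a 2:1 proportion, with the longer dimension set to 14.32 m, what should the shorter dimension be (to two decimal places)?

2:1 = 2.00000.
Shorter side = 14.32 ÷ 2.00000 ≈ 7.1600 → 7.16 m.

7.16 m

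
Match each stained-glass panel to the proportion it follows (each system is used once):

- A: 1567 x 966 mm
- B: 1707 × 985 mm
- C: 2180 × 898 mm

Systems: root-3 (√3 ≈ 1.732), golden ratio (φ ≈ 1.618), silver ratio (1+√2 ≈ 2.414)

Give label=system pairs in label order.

Ratios: A ≈ 1.622; B ≈ 1.733; C ≈ 2.428.
Targets: root-3 ≈ 1.732; golden ratio ≈ 1.618; silver ratio ≈ 2.414.

A=golden ratio, B=root-3, C=silver ratio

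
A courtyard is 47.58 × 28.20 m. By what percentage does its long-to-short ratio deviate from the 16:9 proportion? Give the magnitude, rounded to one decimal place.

Ratio = 47.58 / 28.20 ≈ 1.6872.
Ideal 16:9 ≈ 1.7778. |1.6872 − 1.7778| / 1.7778 ≈ 5.10% → 5.1%.

5.1%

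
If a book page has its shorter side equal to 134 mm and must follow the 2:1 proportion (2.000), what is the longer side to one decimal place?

268.0 mm

2:1 = 2.00000.
Longer side = 134 × 2.00000 ≈ 268.000 → 268.0 mm.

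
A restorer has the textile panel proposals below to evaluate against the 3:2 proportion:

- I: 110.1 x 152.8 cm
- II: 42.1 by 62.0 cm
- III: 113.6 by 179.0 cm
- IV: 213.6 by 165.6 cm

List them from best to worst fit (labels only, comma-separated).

I: 152.8/110.1 ≈ 1.388 → |1.388 − 1.500| = 0.112
II: 62.0/42.1 ≈ 1.473 → |1.473 − 1.500| = 0.027
III: 179.0/113.6 ≈ 1.576 → |1.576 − 1.500| = 0.076
IV: 213.6/165.6 ≈ 1.290 → |1.290 − 1.500| = 0.210

II, III, I, IV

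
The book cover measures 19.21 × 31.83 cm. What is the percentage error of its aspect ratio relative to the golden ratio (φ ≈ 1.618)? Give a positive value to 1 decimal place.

2.4%

Ratio = 31.83 / 19.21 ≈ 1.6569.
Ideal golden ratio ≈ 1.6180. |1.6569 − 1.6180| / 1.6180 ≈ 2.40% → 2.4%.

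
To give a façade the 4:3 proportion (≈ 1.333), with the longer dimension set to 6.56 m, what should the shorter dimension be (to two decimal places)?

4:3 ≈ 1.33333.
Shorter side = 6.56 ÷ 1.33333 ≈ 4.9200 → 4.92 m.

4.92 m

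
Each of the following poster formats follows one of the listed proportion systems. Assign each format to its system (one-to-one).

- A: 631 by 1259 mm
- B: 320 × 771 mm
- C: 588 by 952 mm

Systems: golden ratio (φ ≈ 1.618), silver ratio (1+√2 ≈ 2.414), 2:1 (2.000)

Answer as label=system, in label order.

A = 1259/631 ≈ 1.995 → 2:1 (2.000)
B = 771/320 ≈ 2.409 → silver ratio (2.414)
C = 952/588 ≈ 1.619 → golden ratio (1.618)

A=2:1, B=silver ratio, C=golden ratio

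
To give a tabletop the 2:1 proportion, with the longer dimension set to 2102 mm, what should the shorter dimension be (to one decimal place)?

1051.0 mm

2:1 = 2.00000.
Shorter side = 2102 ÷ 2.00000 ≈ 1051.000 → 1051.0 mm.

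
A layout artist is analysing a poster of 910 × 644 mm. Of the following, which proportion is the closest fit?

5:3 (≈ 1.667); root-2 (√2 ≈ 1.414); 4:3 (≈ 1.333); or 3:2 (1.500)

root-2

910/644 ≈ 1.413. Nearest candidates are root-2 (1.414, off by 0.001) and 4:3 (1.333, off by 0.080).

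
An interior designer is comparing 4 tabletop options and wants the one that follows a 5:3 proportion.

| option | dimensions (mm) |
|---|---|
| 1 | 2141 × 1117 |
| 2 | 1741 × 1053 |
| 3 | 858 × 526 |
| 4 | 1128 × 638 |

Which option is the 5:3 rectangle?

Ratios (long/short): 1 ≈ 1.917; 2 ≈ 1.653; 3 ≈ 1.631; 4 ≈ 1.768.
5:3 ≈ 1.667; option 2 is nearest (Δ 0.014).

2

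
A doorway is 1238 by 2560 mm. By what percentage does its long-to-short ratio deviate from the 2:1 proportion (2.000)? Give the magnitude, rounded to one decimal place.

3.4%

Ratio = 2560 / 1238 ≈ 2.0679.
Ideal 2:1 = 2.0000. |2.0679 − 2.0000| / 2.0000 ≈ 3.39% → 3.4%.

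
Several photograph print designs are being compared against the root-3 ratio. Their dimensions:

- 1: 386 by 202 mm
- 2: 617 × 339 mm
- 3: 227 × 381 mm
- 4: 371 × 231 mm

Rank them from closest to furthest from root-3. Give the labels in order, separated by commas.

3, 2, 4, 1

Ratios: 1 = 386 / 202 ≈ 1.911; 2 = 617 / 339 ≈ 1.820; 3 = 381 / 227 ≈ 1.678; 4 = 371 / 231 ≈ 1.606.
|Δ from 1.732|: 1 0.179; 2 0.088; 3 0.054; 4 0.126.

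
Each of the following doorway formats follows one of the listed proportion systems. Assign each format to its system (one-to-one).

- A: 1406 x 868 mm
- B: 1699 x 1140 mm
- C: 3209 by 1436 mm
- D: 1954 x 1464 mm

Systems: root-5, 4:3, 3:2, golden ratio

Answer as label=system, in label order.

A=golden ratio, B=3:2, C=root-5, D=4:3

A = 1406/868 ≈ 1.620 → golden ratio (1.618)
B = 1699/1140 ≈ 1.490 → 3:2 (1.500)
C = 3209/1436 ≈ 2.235 → root-5 (2.236)
D = 1954/1464 ≈ 1.335 → 4:3 (1.333)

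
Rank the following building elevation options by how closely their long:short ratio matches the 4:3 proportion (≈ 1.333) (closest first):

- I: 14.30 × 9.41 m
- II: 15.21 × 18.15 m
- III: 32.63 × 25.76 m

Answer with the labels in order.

I: 14.30/9.41 ≈ 1.520 → |1.520 − 1.333| = 0.187
II: 18.15/15.21 ≈ 1.193 → |1.193 − 1.333| = 0.140
III: 32.63/25.76 ≈ 1.267 → |1.267 − 1.333| = 0.066

III, II, I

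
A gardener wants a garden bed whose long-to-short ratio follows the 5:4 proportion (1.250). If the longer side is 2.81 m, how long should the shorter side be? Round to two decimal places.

5:4 = 1.25000.
Shorter side = 2.81 ÷ 1.25000 ≈ 2.2480 → 2.25 m.

2.25 m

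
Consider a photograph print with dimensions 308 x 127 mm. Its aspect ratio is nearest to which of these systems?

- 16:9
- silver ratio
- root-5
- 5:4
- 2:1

silver ratio

Ratio = 308 / 127 ≈ 2.425.
Distances: 16:9 1.778 (Δ 0.647); silver ratio 2.414 (Δ 0.011); root-5 2.236 (Δ 0.189); 5:4 1.250 (Δ 1.175); 2:1 2.000 (Δ 0.425).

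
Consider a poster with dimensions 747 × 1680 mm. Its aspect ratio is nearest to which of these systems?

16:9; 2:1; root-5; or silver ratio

Ratio = 1680 / 747 ≈ 2.249.
Distances: 16:9 1.778 (Δ 0.471); 2:1 2.000 (Δ 0.249); root-5 2.236 (Δ 0.013); silver ratio 2.414 (Δ 0.165).

root-5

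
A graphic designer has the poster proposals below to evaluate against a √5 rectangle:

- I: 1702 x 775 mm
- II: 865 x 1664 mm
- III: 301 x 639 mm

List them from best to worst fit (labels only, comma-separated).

I, III, II

I: 1702/775 ≈ 2.196 → |2.196 − 2.236| = 0.040
II: 1664/865 ≈ 1.924 → |1.924 − 2.236| = 0.312
III: 639/301 ≈ 2.123 → |2.123 − 2.236| = 0.113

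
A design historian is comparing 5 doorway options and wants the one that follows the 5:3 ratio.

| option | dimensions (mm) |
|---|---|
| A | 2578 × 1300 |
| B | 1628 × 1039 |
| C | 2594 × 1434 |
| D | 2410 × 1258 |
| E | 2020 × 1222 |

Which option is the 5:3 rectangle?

Ratios (long/short): A ≈ 1.983; B ≈ 1.567; C ≈ 1.809; D ≈ 1.916; E ≈ 1.653.
5:3 ≈ 1.667; option E is nearest (Δ 0.014).

E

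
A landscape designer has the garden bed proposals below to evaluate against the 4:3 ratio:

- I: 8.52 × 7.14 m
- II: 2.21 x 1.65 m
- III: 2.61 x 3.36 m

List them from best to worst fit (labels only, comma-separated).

I: 8.52/7.14 ≈ 1.193 → |1.193 − 1.333| = 0.140
II: 2.21/1.65 ≈ 1.339 → |1.339 − 1.333| = 0.006
III: 3.36/2.61 ≈ 1.287 → |1.287 − 1.333| = 0.046

II, III, I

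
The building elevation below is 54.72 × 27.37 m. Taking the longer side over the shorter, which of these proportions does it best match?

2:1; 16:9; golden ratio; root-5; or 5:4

2:1

Ratio = 54.72 / 27.37 ≈ 1.999.
Distances: 2:1 2.000 (Δ 0.001); 16:9 1.778 (Δ 0.221); golden ratio 1.618 (Δ 0.381); root-5 2.236 (Δ 0.237); 5:4 1.250 (Δ 0.749).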